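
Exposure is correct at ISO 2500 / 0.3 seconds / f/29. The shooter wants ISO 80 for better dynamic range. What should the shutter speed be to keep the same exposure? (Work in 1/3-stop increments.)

10 s

ISO: 2500 → 2000 → 1600 → 1250 → 1000 → 800 → 640 → 500 → 400 → 320 → 250 → 200 → 160 → 125 → 100 → 80 — 5 stops lower (darker).
Need 5 stops brighter from the shutter speed: 0.3 → 0.4 → 0.5 → 0.6 → 0.8 → 1 → 1.3 → 1.6 → 2 → 2.5 → 3.2 → 4 → 5 → 6 → 8 → 10.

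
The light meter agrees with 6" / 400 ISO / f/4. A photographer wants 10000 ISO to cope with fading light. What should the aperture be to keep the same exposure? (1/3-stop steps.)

f/20

ISO: 400 → 500 → 640 → 800 → 1000 → 1250 → 1600 → 2000 → 2500 → 3200 → 4000 → 5000 → 6400 → 8000 → 10000 — 4 2/3 stops raised (brighter).
Need 4 2/3 stops darker from the aperture: f/4 → f/4.5 → f/5 → f/5.6 → f/6.3 → f/7.1 → f/8 → f/9 → f/10 → f/11 → f/13 → f/14 → f/16 → f/18 → f/20.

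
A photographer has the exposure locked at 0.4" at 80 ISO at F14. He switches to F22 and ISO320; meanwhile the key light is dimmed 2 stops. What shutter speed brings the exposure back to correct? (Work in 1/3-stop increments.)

1 s

Scene light: 2 stops darker.
Aperture: f/14 → f/16 → f/18 → f/20 → f/22 — 1 1/3 stops stopped down (darker).
ISO: 80 → 100 → 125 → 160 → 200 → 250 → 320 — 2 stops raised (brighter).
Net so far: 1 1/3 stops darker. Shutter speed: 0.4 → 0.5 → 0.6 → 0.8 → 1.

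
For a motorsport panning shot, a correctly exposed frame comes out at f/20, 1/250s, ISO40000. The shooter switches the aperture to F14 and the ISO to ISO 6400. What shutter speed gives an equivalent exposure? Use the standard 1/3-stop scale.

1/80s

Aperture: f/20 → f/18 → f/16 → f/14 — 1 stop larger aperture (brighter).
ISO: 40000 → 32000 → 25600 → 20000 → 16000 → 12800 → 10000 → 8000 → 6400 — 2 2/3 stops lower (darker).
Net change so far: 1 2/3 stops darker. Offset with the shutter speed: 1/250 → 1/200 → 1/160 → 1/125 → 1/100 → 1/80.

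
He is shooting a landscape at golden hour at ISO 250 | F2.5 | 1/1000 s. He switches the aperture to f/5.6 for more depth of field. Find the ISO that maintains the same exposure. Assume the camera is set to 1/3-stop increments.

ISO 1250

Aperture: f/2.5 → f/2.8 → f/3.2 → f/3.5 → f/4 → f/4.5 → f/5 → f/5.6 — 2 1/3 stops smaller aperture (darker).
Need 2 1/3 stops brighter from the ISO: 250 → 320 → 400 → 500 → 640 → 800 → 1000 → 1250.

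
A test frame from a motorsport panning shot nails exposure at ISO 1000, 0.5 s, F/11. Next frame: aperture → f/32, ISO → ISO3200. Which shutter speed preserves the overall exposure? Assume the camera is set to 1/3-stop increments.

1.3 s

Aperture: f/11 → f/13 → f/14 → f/16 → f/18 → f/20 → f/22 → f/25 → f/29 → f/32 — 3 stops narrower (darker).
ISO: 1000 → 1250 → 1600 → 2000 → 2500 → 3200 — 1 2/3 stops higher (brighter).
Net change so far: 1 1/3 stops darker. Offset with the shutter speed: 0.5 → 0.6 → 0.8 → 1 → 1.3.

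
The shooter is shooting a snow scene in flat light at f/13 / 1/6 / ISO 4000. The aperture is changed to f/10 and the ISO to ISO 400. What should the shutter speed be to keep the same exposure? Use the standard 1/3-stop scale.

1 s

Aperture: f/13 → f/11 → f/10 — 2/3 stop opened up (brighter).
ISO: 4000 → 3200 → 2500 → 2000 → 1600 → 1250 → 1000 → 800 → 640 → 500 → 400 — 3 1/3 stops lower (darker).
Net change so far: 2 2/3 stops darker. Offset with the shutter speed: 1/6 → 1/5 → 1/4 → 0.3 → 0.4 → 0.5 → 0.6 → 0.8 → 1.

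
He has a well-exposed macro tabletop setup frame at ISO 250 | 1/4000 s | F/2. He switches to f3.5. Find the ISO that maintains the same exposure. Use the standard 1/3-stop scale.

Aperture: f/2 → f/2.2 → f/2.5 → f/2.8 → f/3.2 → f/3.5 — 1 2/3 stops stopped down (darker).
Need 1 2/3 stops brighter from the ISO: 250 → 320 → 400 → 500 → 640 → 800.

ISO 800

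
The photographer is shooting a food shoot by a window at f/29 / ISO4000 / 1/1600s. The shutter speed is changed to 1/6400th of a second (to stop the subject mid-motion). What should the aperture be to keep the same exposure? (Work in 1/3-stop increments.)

Shutter speed: 1/1600 → 1/2000 → 1/2500 → 1/3200 → 1/4000 → 1/5000 → 1/6400 — 2 stops shorter (darker).
Need 2 stops brighter from the aperture: f/29 → f/25 → f/22 → f/20 → f/18 → f/16 → f/14.

f/14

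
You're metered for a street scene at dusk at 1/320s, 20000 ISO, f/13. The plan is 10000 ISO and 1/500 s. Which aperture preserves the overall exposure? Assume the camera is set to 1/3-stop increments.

ISO: 20000 → 16000 → 12800 → 10000 — 1 stop lower (darker).
Shutter speed: 1/320 → 1/400 → 1/500 — 2/3 stop faster (darker).
Net change so far: 1 2/3 stops darker. Offset with the aperture: f/13 → f/11 → f/10 → f/9 → f/8 → f/7.1.

f/7.1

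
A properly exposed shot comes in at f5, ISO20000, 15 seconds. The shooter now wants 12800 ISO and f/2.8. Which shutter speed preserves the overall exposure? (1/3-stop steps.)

8 s

ISO: 20000 → 16000 → 12800 — 2/3 stop lower (darker).
Aperture: f/5 → f/4.5 → f/4 → f/3.5 → f/3.2 → f/2.8 — 1 2/3 stops opened up (brighter).
Net change so far: 1 stop brighter. Offset with the shutter speed: 15 → 13 → 10 → 8.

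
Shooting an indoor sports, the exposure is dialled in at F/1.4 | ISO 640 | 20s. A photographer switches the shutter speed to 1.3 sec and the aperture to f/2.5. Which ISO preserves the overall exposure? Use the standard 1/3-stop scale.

Shutter speed: 20 → 15 → 13 → 10 → 8 → 6 → 5 → 4 → 3.2 → 2.5 → 2 → 1.6 → 1.3 — 4 stops faster (darker).
Aperture: f/1.4 → f/1.6 → f/1.8 → f/2 → f/2.2 → f/2.5 — 1 2/3 stops smaller aperture (darker).
Net change so far: 5 2/3 stops darker. Offset with the ISO: 640 → 800 → 1000 → 1250 → 1600 → 2000 → 2500 → 3200 → 4000 → 5000 → 6400 → 8000 → 10000 → 12800 → 16000 → 20000 → 25600 → 32000.

ISO 32000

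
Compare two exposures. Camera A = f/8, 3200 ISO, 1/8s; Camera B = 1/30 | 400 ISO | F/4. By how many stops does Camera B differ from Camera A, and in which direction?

Aperture: f/8 → f/5.6 → f/4 — 2 stops wider (brighter).
Shutter speed: 1/8 → 1/15 → 1/30 — 2 stops faster (darker).
ISO: 3200 → 1600 → 800 → 400 — 3 stops dropped (darker).
Net: +2 −2 −3 = −3 stops.

3 stops darker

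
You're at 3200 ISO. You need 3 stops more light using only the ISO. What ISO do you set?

ISO: 3200 → 6400 → 12800 → 25600 — 3 stops higher (brighter).

ISO 25600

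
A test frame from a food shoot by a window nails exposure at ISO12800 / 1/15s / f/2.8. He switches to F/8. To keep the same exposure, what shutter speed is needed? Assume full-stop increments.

Aperture: f/2.8 → f/4 → f/5.6 → f/8 — 3 stops narrower (darker).
Need 3 stops brighter from the shutter speed: 1/15 → 1/8 → 1/4 → 1/2.

1/2s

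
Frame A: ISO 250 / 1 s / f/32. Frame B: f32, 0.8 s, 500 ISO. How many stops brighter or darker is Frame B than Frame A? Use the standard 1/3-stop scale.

Aperture: unchanged.
Shutter speed: 1 → 0.8 — 1/3 stop faster (darker).
ISO: 250 → 320 → 400 → 500 — 1 stop raised (brighter).
Net: −1/3 +1 = +2/3 stops.

2/3 stop brighter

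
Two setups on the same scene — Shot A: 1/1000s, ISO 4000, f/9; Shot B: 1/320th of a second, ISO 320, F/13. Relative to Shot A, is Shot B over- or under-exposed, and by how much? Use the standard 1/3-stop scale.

3 stops darker

Aperture: f/9 → f/10 → f/11 → f/13 — 1 stop smaller aperture (darker).
Shutter speed: 1/1000 → 1/800 → 1/640 → 1/500 → 1/400 → 1/320 — 1 2/3 stops longer (brighter).
ISO: 4000 → 3200 → 2500 → 2000 → 1600 → 1250 → 1000 → 800 → 640 → 500 → 400 → 320 — 3 2/3 stops dropped (darker).
Net: −1 +1 2/3 −3 2/3 = −3 stops.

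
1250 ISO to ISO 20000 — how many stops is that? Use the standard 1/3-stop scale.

4 stops

1250 → 1600 → 2000 → 2500 → 3200 → 4000 → 5000 → 6400 → 8000 → 10000 → 12800 → 16000 → 20000 — count the steps: 12 third-stops = 4 stops.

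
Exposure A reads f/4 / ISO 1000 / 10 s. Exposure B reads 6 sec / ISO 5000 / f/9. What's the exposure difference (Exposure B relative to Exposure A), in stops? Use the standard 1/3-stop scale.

2/3 stop darker

Aperture: f/4 → f/4.5 → f/5 → f/5.6 → f/6.3 → f/7.1 → f/8 → f/9 — 2 1/3 stops narrower (darker).
Shutter speed: 10 → 8 → 6 — 2/3 stop shorter (darker).
ISO: 1000 → 1250 → 1600 → 2000 → 2500 → 3200 → 4000 → 5000 — 2 1/3 stops higher (brighter).
Net: −2 1/3 −2/3 +2 1/3 = −2/3 stops.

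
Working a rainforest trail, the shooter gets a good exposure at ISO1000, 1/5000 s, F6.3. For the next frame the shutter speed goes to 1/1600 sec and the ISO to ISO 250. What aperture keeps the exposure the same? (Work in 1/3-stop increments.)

f/5.6

Shutter speed: 1/5000 → 1/4000 → 1/3200 → 1/2500 → 1/2000 → 1/1600 — 1 2/3 stops longer (brighter).
ISO: 1000 → 800 → 640 → 500 → 400 → 320 → 250 — 2 stops lower (darker).
Net change so far: 1/3 stop darker. Offset with the aperture: f/6.3 → f/5.6.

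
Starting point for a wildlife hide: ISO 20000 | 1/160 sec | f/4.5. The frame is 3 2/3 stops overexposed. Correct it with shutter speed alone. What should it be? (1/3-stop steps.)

1/2000s

Overexposed by 3 2/3 stops → need 3 2/3 stops darker.
Shutter speed: 1/160 → 1/200 → 1/250 → 1/320 → 1/400 → 1/500 → 1/640 → 1/800 → 1/1000 → 1/1250 → 1/1600 → 1/2000.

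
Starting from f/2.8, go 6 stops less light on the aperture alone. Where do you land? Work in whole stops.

Aperture: f/2.8 → f/4 → f/5.6 → f/8 → f/11 → f/16 → f/22 — 6 stops narrower (darker).

f/22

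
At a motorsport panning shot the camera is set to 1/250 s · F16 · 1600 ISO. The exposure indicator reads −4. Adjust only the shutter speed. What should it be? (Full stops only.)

Underexposed by 4 stops → need 4 stops brighter.
Shutter speed: 1/250 → 1/125 → 1/60 → 1/30 → 1/15.

1/15s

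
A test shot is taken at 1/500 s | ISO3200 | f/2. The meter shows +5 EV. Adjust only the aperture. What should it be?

Overexposed by 5 stops → need 5 stops darker.
Aperture: f/2 → f/2.8 → f/4 → f/5.6 → f/8 → f/11.

f/11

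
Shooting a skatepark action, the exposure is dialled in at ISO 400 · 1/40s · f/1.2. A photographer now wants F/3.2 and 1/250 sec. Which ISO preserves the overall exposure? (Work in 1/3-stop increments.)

Aperture: f/1.2 → f/1.4 → f/1.6 → f/1.8 → f/2 → f/2.2 → f/2.5 → f/2.8 → f/3.2 — 2 2/3 stops stopped down (darker).
Shutter speed: 1/40 → 1/50 → 1/60 → 1/80 → 1/100 → 1/125 → 1/160 → 1/200 → 1/250 — 2 2/3 stops faster (darker).
Net change so far: 5 1/3 stops darker. Offset with the ISO: 400 → 500 → 640 → 800 → 1000 → 1250 → 1600 → 2000 → 2500 → 3200 → 4000 → 5000 → 6400 → 8000 → 10000 → 12800 → 16000.

ISO 16000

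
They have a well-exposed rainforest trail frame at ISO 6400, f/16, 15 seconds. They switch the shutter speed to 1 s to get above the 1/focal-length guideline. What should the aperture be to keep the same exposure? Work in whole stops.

f/4

Shutter speed: 15 → 8 → 4 → 2 → 1 — 4 stops faster (darker).
Need 4 stops brighter from the aperture: f/16 → f/11 → f/8 → f/5.6 → f/4.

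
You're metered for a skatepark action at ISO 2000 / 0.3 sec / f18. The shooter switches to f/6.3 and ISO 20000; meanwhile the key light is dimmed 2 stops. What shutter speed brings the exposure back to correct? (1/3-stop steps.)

1/60s

Scene light: 2 stops darker.
Aperture: f/18 → f/16 → f/14 → f/13 → f/11 → f/10 → f/9 → f/8 → f/7.1 → f/6.3 — 3 stops wider (brighter).
ISO: 2000 → 2500 → 3200 → 4000 → 5000 → 6400 → 8000 → 10000 → 12800 → 16000 → 20000 — 3 1/3 stops raised (brighter).
Net so far: 4 1/3 stops brighter. Shutter speed: 0.3 → 1/4 → 1/5 → 1/6 → 1/8 → 1/10 → 1/13 → 1/15 → 1/20 → 1/25 → 1/30 → 1/40 → 1/50 → 1/60.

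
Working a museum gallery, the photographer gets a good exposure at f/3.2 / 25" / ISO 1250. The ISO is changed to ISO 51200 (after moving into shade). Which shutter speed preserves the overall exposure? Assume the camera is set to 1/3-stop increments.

0.6 s

ISO: 1250 → 1600 → 2000 → 2500 → 3200 → 4000 → 5000 → 6400 → 8000 → 10000 → 12800 → 16000 → 20000 → 25600 → 32000 → 40000 → 51200 — 5 1/3 stops raised (brighter).
Need 5 1/3 stops darker from the shutter speed: 25 → 20 → 15 → 13 → 10 → 8 → 6 → 5 → 4 → 3.2 → 2.5 → 2 → 1.6 → 1.3 → 1 → 0.8 → 0.6.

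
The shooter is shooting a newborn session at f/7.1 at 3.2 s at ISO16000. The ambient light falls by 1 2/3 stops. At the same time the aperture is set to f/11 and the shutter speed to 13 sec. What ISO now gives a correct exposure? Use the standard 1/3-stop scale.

ISO 32000

Scene light: 1 2/3 stops darker.
Aperture: f/7.1 → f/8 → f/9 → f/10 → f/11 — 1 1/3 stops smaller aperture (darker).
Shutter speed: 3.2 → 4 → 5 → 6 → 8 → 10 → 13 — 2 stops slower (brighter).
Net so far: 1 stop darker. ISO: 16000 → 20000 → 25600 → 32000.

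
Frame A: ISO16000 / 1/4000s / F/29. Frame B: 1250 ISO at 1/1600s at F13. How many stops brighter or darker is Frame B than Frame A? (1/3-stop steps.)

same exposure (0 stops)

Aperture: f/29 → f/25 → f/22 → f/20 → f/18 → f/16 → f/14 → f/13 — 2 1/3 stops larger aperture (brighter).
Shutter speed: 1/4000 → 1/3200 → 1/2500 → 1/2000 → 1/1600 — 1 1/3 stops longer (brighter).
ISO: 16000 → 12800 → 10000 → 8000 → 6400 → 5000 → 4000 → 3200 → 2500 → 2000 → 1600 → 1250 — 3 2/3 stops dropped (darker).
Net: +2 1/3 +1 1/3 −3 2/3 = 0 stops.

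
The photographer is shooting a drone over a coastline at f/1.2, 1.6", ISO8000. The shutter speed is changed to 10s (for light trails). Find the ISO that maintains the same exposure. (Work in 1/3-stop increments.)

ISO 1250

Shutter speed: 1.6 → 2 → 2.5 → 3.2 → 4 → 5 → 6 → 8 → 10 — 2 2/3 stops longer (brighter).
Need 2 2/3 stops darker from the ISO: 8000 → 6400 → 5000 → 4000 → 3200 → 2500 → 2000 → 1600 → 1250.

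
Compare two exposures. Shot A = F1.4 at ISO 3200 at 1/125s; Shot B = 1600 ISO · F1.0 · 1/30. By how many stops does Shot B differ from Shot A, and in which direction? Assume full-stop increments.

Aperture: f/1.4 → f/1.0 — 1 stop opened up (brighter).
Shutter speed: 1/125 → 1/60 → 1/30 — 2 stops longer (brighter).
ISO: 3200 → 1600 — 1 stop lower (darker).
Net: +1 +2 −1 = +2 stops.

2 stops brighter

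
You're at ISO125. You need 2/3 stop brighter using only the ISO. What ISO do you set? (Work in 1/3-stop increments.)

ISO: 125 → 160 → 200 — 2/3 stop raised (brighter).

ISO 200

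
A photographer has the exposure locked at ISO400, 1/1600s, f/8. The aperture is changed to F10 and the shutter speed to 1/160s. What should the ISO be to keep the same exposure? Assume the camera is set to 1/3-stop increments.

Aperture: f/8 → f/9 → f/10 — 2/3 stop narrower (darker).
Shutter speed: 1/1600 → 1/1250 → 1/1000 → 1/800 → 1/640 → 1/500 → 1/400 → 1/320 → 1/250 → 1/200 → 1/160 — 3 1/3 stops slower (brighter).
Net change so far: 2 2/3 stops brighter. Offset with the ISO: 400 → 320 → 250 → 200 → 160 → 125 → 100 → 80 → 64.

ISO 64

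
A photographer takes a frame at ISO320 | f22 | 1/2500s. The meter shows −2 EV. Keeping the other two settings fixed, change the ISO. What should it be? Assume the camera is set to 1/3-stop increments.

ISO 1250

Underexposed by 2 stops → need 2 stops brighter.
ISO: 320 → 400 → 500 → 640 → 800 → 1000 → 1250.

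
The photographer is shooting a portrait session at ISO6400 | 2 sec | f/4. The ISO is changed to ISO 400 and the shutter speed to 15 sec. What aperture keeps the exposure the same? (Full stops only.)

ISO: 6400 → 3200 → 1600 → 800 → 400 — 4 stops lower (darker).
Shutter speed: 2 → 4 → 8 → 15 — 3 stops slower (brighter).
Net change so far: 1 stop darker. Offset with the aperture: f/4 → f/2.8.

f/2.8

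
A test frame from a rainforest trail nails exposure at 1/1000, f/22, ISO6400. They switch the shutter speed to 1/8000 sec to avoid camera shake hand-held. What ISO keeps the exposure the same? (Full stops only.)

Shutter speed: 1/1000 → 1/2000 → 1/4000 → 1/8000 — 3 stops shorter (darker).
Need 3 stops brighter from the ISO: 6400 → 12800 → 25600 → 51200.

ISO 51200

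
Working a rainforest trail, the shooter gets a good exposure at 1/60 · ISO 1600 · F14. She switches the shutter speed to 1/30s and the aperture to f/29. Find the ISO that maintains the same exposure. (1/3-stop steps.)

Shutter speed: 1/60 → 1/50 → 1/40 → 1/30 — 1 stop longer (brighter).
Aperture: f/14 → f/16 → f/18 → f/20 → f/22 → f/25 → f/29 — 2 stops stopped down (darker).
Net change so far: 1 stop darker. Offset with the ISO: 1600 → 2000 → 2500 → 3200.

ISO 3200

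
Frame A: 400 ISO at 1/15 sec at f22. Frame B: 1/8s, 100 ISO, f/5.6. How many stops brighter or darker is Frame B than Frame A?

Aperture: f/22 → f/16 → f/11 → f/8 → f/5.6 — 4 stops opened up (brighter).
Shutter speed: 1/15 → 1/8 — 1 stop longer (brighter).
ISO: 400 → 200 → 100 — 2 stops dropped (darker).
Net: +4 +1 −2 = +3 stops.

3 stops brighter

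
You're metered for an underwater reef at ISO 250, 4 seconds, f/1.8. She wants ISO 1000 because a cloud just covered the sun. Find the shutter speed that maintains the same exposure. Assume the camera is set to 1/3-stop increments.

1 s

ISO: 250 → 320 → 400 → 500 → 640 → 800 → 1000 — 2 stops higher (brighter).
Need 2 stops darker from the shutter speed: 4 → 3.2 → 2.5 → 2 → 1.6 → 1.3 → 1.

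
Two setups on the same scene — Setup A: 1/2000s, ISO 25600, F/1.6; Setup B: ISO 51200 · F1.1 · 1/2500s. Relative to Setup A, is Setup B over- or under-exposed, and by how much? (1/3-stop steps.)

Aperture: f/1.6 → f/1.4 → f/1.2 → f/1.1 — 1 stop larger aperture (brighter).
Shutter speed: 1/2000 → 1/2500 — 1/3 stop shorter (darker).
ISO: 25600 → 32000 → 40000 → 51200 — 1 stop raised (brighter).
Net: +1 −1/3 +1 = +1 2/3 stops.

1 2/3 stops brighter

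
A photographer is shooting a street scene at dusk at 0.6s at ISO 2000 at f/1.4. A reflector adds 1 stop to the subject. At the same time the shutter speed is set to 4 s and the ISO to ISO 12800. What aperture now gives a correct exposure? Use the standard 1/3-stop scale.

f/13

Scene light: 1 stop brighter.
Shutter speed: 0.6 → 0.8 → 1 → 1.3 → 1.6 → 2 → 2.5 → 3.2 → 4 — 2 2/3 stops longer (brighter).
ISO: 2000 → 2500 → 3200 → 4000 → 5000 → 6400 → 8000 → 10000 → 12800 — 2 2/3 stops raised (brighter).
Net so far: 6 1/3 stops brighter. Aperture: f/1.4 → f/1.6 → f/1.8 → f/2 → f/2.2 → f/2.5 → f/2.8 → f/3.2 → f/3.5 → f/4 → f/4.5 → f/5 → f/5.6 → f/6.3 → f/7.1 → f/8 → f/9 → f/10 → f/11 → f/13.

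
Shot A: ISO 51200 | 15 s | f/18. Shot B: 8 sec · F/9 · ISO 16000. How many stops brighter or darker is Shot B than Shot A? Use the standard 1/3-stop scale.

2/3 stop darker

Aperture: f/18 → f/16 → f/14 → f/13 → f/11 → f/10 → f/9 — 2 stops opened up (brighter).
Shutter speed: 15 → 13 → 10 → 8 — 1 stop shorter (darker).
ISO: 51200 → 40000 → 32000 → 25600 → 20000 → 16000 — 1 2/3 stops dropped (darker).
Net: +2 −1 −1 2/3 = −2/3 stops.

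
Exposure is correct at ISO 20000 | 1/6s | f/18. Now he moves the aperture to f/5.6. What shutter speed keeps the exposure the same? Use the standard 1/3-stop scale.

Aperture: f/18 → f/16 → f/14 → f/13 → f/11 → f/10 → f/9 → f/8 → f/7.1 → f/6.3 → f/5.6 — 3 1/3 stops opened up (brighter).
Need 3 1/3 stops darker from the shutter speed: 1/6 → 1/8 → 1/10 → 1/13 → 1/15 → 1/20 → 1/25 → 1/30 → 1/40 → 1/50 → 1/60.

1/60s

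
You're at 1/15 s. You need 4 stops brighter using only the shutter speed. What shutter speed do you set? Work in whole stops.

1 s

Shutter speed: 1/15 → 1/8 → 1/4 → 1/2 → 1 — 4 stops slower (brighter).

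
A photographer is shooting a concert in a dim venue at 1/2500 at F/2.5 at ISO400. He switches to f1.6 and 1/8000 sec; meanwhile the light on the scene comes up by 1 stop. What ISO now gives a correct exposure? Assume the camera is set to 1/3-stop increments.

ISO 250

Scene light: 1 stop brighter.
Aperture: f/2.5 → f/2.2 → f/2 → f/1.8 → f/1.6 — 1 1/3 stops larger aperture (brighter).
Shutter speed: 1/2500 → 1/3200 → 1/4000 → 1/5000 → 1/6400 → 1/8000 — 1 2/3 stops faster (darker).
Net so far: 2/3 stop brighter. ISO: 400 → 320 → 250.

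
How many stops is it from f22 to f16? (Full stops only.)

f/22 → f/16 — count the steps: 1 stop.

1 stop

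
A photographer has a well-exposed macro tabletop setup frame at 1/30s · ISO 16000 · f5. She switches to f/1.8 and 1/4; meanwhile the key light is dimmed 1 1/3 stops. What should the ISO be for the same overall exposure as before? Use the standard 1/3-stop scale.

ISO 640

Scene light: 1 1/3 stops darker.
Aperture: f/5 → f/4.5 → f/4 → f/3.5 → f/3.2 → f/2.8 → f/2.5 → f/2.2 → f/2 → f/1.8 — 3 stops wider (brighter).
Shutter speed: 1/30 → 1/25 → 1/20 → 1/15 → 1/13 → 1/10 → 1/8 → 1/6 → 1/5 → 1/4 — 3 stops slower (brighter).
Net so far: 4 2/3 stops brighter. ISO: 16000 → 12800 → 10000 → 8000 → 6400 → 5000 → 4000 → 3200 → 2500 → 2000 → 1600 → 1250 → 1000 → 800 → 640.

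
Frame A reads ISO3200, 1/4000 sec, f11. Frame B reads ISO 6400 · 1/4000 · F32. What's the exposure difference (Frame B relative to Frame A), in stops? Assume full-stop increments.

2 stops darker

Aperture: f/11 → f/16 → f/22 → f/32 — 3 stops stopped down (darker).
Shutter speed: unchanged.
ISO: 3200 → 6400 — 1 stop higher (brighter).
Net: −3 +1 = −2 stops.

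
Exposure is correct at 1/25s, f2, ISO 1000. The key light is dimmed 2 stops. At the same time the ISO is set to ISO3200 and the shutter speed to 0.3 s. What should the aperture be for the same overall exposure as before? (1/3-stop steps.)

Scene light: 2 stops darker.
ISO: 1000 → 1250 → 1600 → 2000 → 2500 → 3200 — 1 2/3 stops raised (brighter).
Shutter speed: 1/25 → 1/20 → 1/15 → 1/13 → 1/10 → 1/8 → 1/6 → 1/5 → 1/4 → 0.3 — 3 stops longer (brighter).
Net so far: 2 2/3 stops brighter. Aperture: f/2 → f/2.2 → f/2.5 → f/2.8 → f/3.2 → f/3.5 → f/4 → f/4.5 → f/5.

f/5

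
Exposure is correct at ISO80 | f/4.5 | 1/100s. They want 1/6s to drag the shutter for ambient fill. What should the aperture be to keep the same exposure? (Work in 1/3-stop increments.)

Shutter speed: 1/100 → 1/80 → 1/60 → 1/50 → 1/40 → 1/30 → 1/25 → 1/20 → 1/15 → 1/13 → 1/10 → 1/8 → 1/6 — 4 stops longer (brighter).
Need 4 stops darker from the aperture: f/4.5 → f/5 → f/5.6 → f/6.3 → f/7.1 → f/8 → f/9 → f/10 → f/11 → f/13 → f/14 → f/16 → f/18.

f/18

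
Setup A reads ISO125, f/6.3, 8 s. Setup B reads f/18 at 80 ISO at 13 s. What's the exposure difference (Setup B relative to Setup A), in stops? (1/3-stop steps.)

Aperture: f/6.3 → f/7.1 → f/8 → f/9 → f/10 → f/11 → f/13 → f/14 → f/16 → f/18 — 3 stops stopped down (darker).
Shutter speed: 8 → 10 → 13 — 2/3 stop longer (brighter).
ISO: 125 → 100 → 80 — 2/3 stop lower (darker).
Net: −3 +2/3 −2/3 = −3 stops.

3 stops darker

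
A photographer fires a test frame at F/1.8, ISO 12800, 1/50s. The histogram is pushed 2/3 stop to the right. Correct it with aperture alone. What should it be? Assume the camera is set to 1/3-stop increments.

f/2.2

Overexposed by 2/3 stop → need 2/3 stop darker.
Aperture: f/1.8 → f/2 → f/2.2.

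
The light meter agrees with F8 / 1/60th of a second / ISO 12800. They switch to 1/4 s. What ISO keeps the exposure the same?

ISO 800

Shutter speed: 1/60 → 1/30 → 1/15 → 1/8 → 1/4 — 4 stops slower (brighter).
Need 4 stops darker from the ISO: 12800 → 6400 → 3200 → 1600 → 800.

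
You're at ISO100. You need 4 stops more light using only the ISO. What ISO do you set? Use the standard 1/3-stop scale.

ISO 1600

ISO: 100 → 125 → 160 → 200 → 250 → 320 → 400 → 500 → 640 → 800 → 1000 → 1250 → 1600 — 4 stops higher (brighter).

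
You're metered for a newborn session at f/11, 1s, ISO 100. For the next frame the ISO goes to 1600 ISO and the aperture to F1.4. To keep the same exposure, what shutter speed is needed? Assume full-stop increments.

1/1000s

ISO: 100 → 200 → 400 → 800 → 1600 — 4 stops higher (brighter).
Aperture: f/11 → f/8 → f/5.6 → f/4 → f/2.8 → f/2 → f/1.4 — 6 stops wider (brighter).
Net change so far: 10 stops brighter. Offset with the shutter speed: 1 → 1/2 → 1/4 → 1/8 → 1/15 → 1/30 → 1/60 → 1/125 → 1/250 → 1/500 → 1/1000.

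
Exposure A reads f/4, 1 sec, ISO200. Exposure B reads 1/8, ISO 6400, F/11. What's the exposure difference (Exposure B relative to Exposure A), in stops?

Aperture: f/4 → f/5.6 → f/8 → f/11 — 3 stops narrower (darker).
Shutter speed: 1 → 1/2 → 1/4 → 1/8 — 3 stops shorter (darker).
ISO: 200 → 400 → 800 → 1600 → 3200 → 6400 — 5 stops higher (brighter).
Net: −3 −3 +5 = −1 stop.

1 stop darker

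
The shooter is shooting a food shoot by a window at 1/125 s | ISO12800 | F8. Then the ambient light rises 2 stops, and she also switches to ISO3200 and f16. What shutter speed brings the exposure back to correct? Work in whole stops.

Scene light: 2 stops brighter.
ISO: 12800 → 6400 → 3200 — 2 stops lower (darker).
Aperture: f/8 → f/11 → f/16 — 2 stops smaller aperture (darker).
Net so far: 2 stops darker. Shutter speed: 1/125 → 1/60 → 1/30.

1/30s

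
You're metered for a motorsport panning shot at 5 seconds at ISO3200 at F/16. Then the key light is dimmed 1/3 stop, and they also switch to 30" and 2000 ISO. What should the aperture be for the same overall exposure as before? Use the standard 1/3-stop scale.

f/29

Scene light: 1/3 stop darker.
Shutter speed: 5 → 6 → 8 → 10 → 13 → 15 → 20 → 25 → 30 — 2 2/3 stops longer (brighter).
ISO: 3200 → 2500 → 2000 — 2/3 stop dropped (darker).
Net so far: 1 2/3 stops brighter. Aperture: f/16 → f/18 → f/20 → f/22 → f/25 → f/29.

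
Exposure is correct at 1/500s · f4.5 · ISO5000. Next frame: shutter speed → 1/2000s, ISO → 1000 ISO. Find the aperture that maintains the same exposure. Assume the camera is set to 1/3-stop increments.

f/1.0

Shutter speed: 1/500 → 1/640 → 1/800 → 1/1000 → 1/1250 → 1/1600 → 1/2000 — 2 stops shorter (darker).
ISO: 5000 → 4000 → 3200 → 2500 → 2000 → 1600 → 1250 → 1000 — 2 1/3 stops lower (darker).
Net change so far: 4 1/3 stops darker. Offset with the aperture: f/4.5 → f/4 → f/3.5 → f/3.2 → f/2.8 → f/2.5 → f/2.2 → f/2 → f/1.8 → f/1.6 → f/1.4 → f/1.2 → f/1.1 → f/1.0.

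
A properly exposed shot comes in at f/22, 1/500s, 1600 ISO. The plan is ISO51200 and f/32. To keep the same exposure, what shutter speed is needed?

1/8000s

ISO: 1600 → 3200 → 6400 → 12800 → 25600 → 51200 — 5 stops raised (brighter).
Aperture: f/22 → f/32 — 1 stop smaller aperture (darker).
Net change so far: 4 stops brighter. Offset with the shutter speed: 1/500 → 1/1000 → 1/2000 → 1/4000 → 1/8000.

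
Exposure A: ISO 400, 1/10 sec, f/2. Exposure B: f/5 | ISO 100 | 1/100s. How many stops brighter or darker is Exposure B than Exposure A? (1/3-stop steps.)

Aperture: f/2 → f/2.2 → f/2.5 → f/2.8 → f/3.2 → f/3.5 → f/4 → f/4.5 → f/5 — 2 2/3 stops stopped down (darker).
Shutter speed: 1/10 → 1/13 → 1/15 → 1/20 → 1/25 → 1/30 → 1/40 → 1/50 → 1/60 → 1/80 → 1/100 — 3 1/3 stops shorter (darker).
ISO: 400 → 320 → 250 → 200 → 160 → 125 → 100 — 2 stops lower (darker).
Net: −2 2/3 −3 1/3 −2 = −8 stops.

8 stops darker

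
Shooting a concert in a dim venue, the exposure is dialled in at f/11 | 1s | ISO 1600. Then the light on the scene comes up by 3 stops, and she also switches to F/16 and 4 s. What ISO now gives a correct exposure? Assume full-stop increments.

ISO 100

Scene light: 3 stops brighter.
Aperture: f/11 → f/16 — 1 stop narrower (darker).
Shutter speed: 1 → 2 → 4 — 2 stops longer (brighter).
Net so far: 4 stops brighter. ISO: 1600 → 800 → 400 → 200 → 100.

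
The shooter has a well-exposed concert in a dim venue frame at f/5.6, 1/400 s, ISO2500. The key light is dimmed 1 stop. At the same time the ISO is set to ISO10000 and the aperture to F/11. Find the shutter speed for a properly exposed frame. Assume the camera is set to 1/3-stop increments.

Scene light: 1 stop darker.
ISO: 2500 → 3200 → 4000 → 5000 → 6400 → 8000 → 10000 — 2 stops higher (brighter).
Aperture: f/5.6 → f/6.3 → f/7.1 → f/8 → f/9 → f/10 → f/11 — 2 stops stopped down (darker).
Net so far: 1 stop darker. Shutter speed: 1/400 → 1/320 → 1/250 → 1/200.

1/200s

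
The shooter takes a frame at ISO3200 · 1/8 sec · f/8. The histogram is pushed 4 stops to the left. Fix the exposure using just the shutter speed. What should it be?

Underexposed by 4 stops → need 4 stops brighter.
Shutter speed: 1/8 → 1/4 → 1/2 → 1 → 2.

2 s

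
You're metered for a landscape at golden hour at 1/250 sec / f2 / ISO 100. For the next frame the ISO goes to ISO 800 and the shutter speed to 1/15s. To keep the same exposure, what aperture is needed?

f/22

ISO: 100 → 200 → 400 → 800 — 3 stops higher (brighter).
Shutter speed: 1/250 → 1/125 → 1/60 → 1/30 → 1/15 — 4 stops longer (brighter).
Net change so far: 7 stops brighter. Offset with the aperture: f/2 → f/2.8 → f/4 → f/5.6 → f/8 → f/11 → f/16 → f/22.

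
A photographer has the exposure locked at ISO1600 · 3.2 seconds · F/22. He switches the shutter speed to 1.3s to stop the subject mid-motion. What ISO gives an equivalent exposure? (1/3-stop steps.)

Shutter speed: 3.2 → 2.5 → 2 → 1.6 → 1.3 — 1 1/3 stops faster (darker).
Need 1 1/3 stops brighter from the ISO: 1600 → 2000 → 2500 → 3200 → 4000.

ISO 4000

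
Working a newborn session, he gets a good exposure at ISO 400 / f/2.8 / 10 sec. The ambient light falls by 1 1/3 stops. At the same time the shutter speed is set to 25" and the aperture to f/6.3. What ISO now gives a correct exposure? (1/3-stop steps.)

Scene light: 1 1/3 stops darker.
Shutter speed: 10 → 13 → 15 → 20 → 25 — 1 1/3 stops longer (brighter).
Aperture: f/2.8 → f/3.2 → f/3.5 → f/4 → f/4.5 → f/5 → f/5.6 → f/6.3 — 2 1/3 stops smaller aperture (darker).
Net so far: 2 1/3 stops darker. ISO: 400 → 500 → 640 → 800 → 1000 → 1250 → 1600 → 2000.

ISO 2000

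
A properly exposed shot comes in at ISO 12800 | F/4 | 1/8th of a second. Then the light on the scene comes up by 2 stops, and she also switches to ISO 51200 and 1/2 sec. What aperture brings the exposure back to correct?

f/32

Scene light: 2 stops brighter.
ISO: 12800 → 25600 → 51200 — 2 stops raised (brighter).
Shutter speed: 1/8 → 1/4 → 1/2 — 2 stops slower (brighter).
Net so far: 6 stops brighter. Aperture: f/4 → f/5.6 → f/8 → f/11 → f/16 → f/22 → f/32.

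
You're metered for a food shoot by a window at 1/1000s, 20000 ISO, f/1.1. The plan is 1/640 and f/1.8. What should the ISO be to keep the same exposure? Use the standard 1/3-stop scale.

Shutter speed: 1/1000 → 1/800 → 1/640 — 2/3 stop longer (brighter).
Aperture: f/1.1 → f/1.2 → f/1.4 → f/1.6 → f/1.8 — 1 1/3 stops stopped down (darker).
Net change so far: 2/3 stop darker. Offset with the ISO: 20000 → 25600 → 32000.

ISO 32000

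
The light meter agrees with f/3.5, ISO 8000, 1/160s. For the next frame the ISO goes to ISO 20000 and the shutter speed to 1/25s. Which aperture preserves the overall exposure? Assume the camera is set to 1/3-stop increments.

f/14

ISO: 8000 → 10000 → 12800 → 16000 → 20000 — 1 1/3 stops higher (brighter).
Shutter speed: 1/160 → 1/125 → 1/100 → 1/80 → 1/60 → 1/50 → 1/40 → 1/30 → 1/25 — 2 2/3 stops longer (brighter).
Net change so far: 4 stops brighter. Offset with the aperture: f/3.5 → f/4 → f/4.5 → f/5 → f/5.6 → f/6.3 → f/7.1 → f/8 → f/9 → f/10 → f/11 → f/13 → f/14.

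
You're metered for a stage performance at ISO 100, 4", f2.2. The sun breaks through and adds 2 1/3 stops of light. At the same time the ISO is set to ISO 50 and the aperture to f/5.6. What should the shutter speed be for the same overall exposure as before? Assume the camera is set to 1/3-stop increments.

Scene light: 2 1/3 stops brighter.
ISO: 100 → 80 → 64 → 50 — 1 stop lower (darker).
Aperture: f/2.2 → f/2.5 → f/2.8 → f/3.2 → f/3.5 → f/4 → f/4.5 → f/5 → f/5.6 — 2 2/3 stops smaller aperture (darker).
Net so far: 1 1/3 stops darker. Shutter speed: 4 → 5 → 6 → 8 → 10.

10 s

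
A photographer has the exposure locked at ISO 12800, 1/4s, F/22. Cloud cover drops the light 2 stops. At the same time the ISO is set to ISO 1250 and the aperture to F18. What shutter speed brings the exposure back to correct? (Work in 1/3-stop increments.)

6 s

Scene light: 2 stops darker.
ISO: 12800 → 10000 → 8000 → 6400 → 5000 → 4000 → 3200 → 2500 → 2000 → 1600 → 1250 — 3 1/3 stops lower (darker).
Aperture: f/22 → f/20 → f/18 — 2/3 stop opened up (brighter).
Net so far: 4 2/3 stops darker. Shutter speed: 1/4 → 0.3 → 0.4 → 0.5 → 0.6 → 0.8 → 1 → 1.3 → 1.6 → 2 → 2.5 → 3.2 → 4 → 5 → 6.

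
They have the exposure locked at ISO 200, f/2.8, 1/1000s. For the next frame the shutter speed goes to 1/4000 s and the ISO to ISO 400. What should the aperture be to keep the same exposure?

f/2

Shutter speed: 1/1000 → 1/2000 → 1/4000 — 2 stops faster (darker).
ISO: 200 → 400 — 1 stop raised (brighter).
Net change so far: 1 stop darker. Offset with the aperture: f/2.8 → f/2.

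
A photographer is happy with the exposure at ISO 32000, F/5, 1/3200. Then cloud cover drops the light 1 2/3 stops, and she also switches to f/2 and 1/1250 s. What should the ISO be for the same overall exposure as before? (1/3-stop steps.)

Scene light: 1 2/3 stops darker.
Aperture: f/5 → f/4.5 → f/4 → f/3.5 → f/3.2 → f/2.8 → f/2.5 → f/2.2 → f/2 — 2 2/3 stops larger aperture (brighter).
Shutter speed: 1/3200 → 1/2500 → 1/2000 → 1/1600 → 1/1250 — 1 1/3 stops slower (brighter).
Net so far: 2 1/3 stops brighter. ISO: 32000 → 25600 → 20000 → 16000 → 12800 → 10000 → 8000 → 6400.

ISO 6400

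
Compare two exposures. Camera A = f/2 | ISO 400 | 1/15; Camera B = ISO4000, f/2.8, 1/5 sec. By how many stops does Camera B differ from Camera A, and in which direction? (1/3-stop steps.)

4 stops brighter

Aperture: f/2 → f/2.2 → f/2.5 → f/2.8 — 1 stop narrower (darker).
Shutter speed: 1/15 → 1/13 → 1/10 → 1/8 → 1/6 → 1/5 — 1 2/3 stops slower (brighter).
ISO: 400 → 500 → 640 → 800 → 1000 → 1250 → 1600 → 2000 → 2500 → 3200 → 4000 — 3 1/3 stops raised (brighter).
Net: −1 +1 2/3 +3 1/3 = +4 stops.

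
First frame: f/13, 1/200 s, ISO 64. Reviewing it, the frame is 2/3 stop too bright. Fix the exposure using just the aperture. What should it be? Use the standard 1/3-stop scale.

Overexposed by 2/3 stop → need 2/3 stop darker.
Aperture: f/13 → f/14 → f/16.

f/16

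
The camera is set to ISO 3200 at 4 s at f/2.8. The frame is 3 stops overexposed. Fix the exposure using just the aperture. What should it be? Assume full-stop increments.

Overexposed by 3 stops → need 3 stops darker.
Aperture: f/2.8 → f/4 → f/5.6 → f/8.

f/8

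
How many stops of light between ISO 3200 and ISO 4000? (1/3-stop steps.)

3200 → 4000 — count the steps: 1 third-stops = 1/3 stop.

1/3 stop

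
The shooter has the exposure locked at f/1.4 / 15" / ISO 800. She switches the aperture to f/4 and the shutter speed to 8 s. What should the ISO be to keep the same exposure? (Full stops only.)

ISO 12800

Aperture: f/1.4 → f/2 → f/2.8 → f/4 — 3 stops narrower (darker).
Shutter speed: 15 → 8 — 1 stop faster (darker).
Net change so far: 4 stops darker. Offset with the ISO: 800 → 1600 → 3200 → 6400 → 12800.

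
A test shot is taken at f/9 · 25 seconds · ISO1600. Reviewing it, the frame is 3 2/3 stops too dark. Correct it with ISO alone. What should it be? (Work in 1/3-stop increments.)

ISO 20000

Underexposed by 3 2/3 stops → need 3 2/3 stops brighter.
ISO: 1600 → 2000 → 2500 → 3200 → 4000 → 5000 → 6400 → 8000 → 10000 → 12800 → 16000 → 20000.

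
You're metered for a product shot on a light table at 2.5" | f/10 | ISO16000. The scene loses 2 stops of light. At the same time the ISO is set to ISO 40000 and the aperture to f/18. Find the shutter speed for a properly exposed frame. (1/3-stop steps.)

Scene light: 2 stops darker.
ISO: 16000 → 20000 → 25600 → 32000 → 40000 — 1 1/3 stops higher (brighter).
Aperture: f/10 → f/11 → f/13 → f/14 → f/16 → f/18 — 1 2/3 stops stopped down (darker).
Net so far: 2 1/3 stops darker. Shutter speed: 2.5 → 3.2 → 4 → 5 → 6 → 8 → 10 → 13.

13 s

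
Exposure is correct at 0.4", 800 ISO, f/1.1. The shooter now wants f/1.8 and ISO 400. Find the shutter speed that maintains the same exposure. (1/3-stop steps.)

Aperture: f/1.1 → f/1.2 → f/1.4 → f/1.6 → f/1.8 — 1 1/3 stops narrower (darker).
ISO: 800 → 640 → 500 → 400 — 1 stop dropped (darker).
Net change so far: 2 1/3 stops darker. Offset with the shutter speed: 0.4 → 0.5 → 0.6 → 0.8 → 1 → 1.3 → 1.6 → 2.

2 s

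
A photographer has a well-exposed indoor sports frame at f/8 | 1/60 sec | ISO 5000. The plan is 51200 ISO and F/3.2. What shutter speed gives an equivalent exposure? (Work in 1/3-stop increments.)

ISO: 5000 → 6400 → 8000 → 10000 → 12800 → 16000 → 20000 → 25600 → 32000 → 40000 → 51200 — 3 1/3 stops raised (brighter).
Aperture: f/8 → f/7.1 → f/6.3 → f/5.6 → f/5 → f/4.5 → f/4 → f/3.5 → f/3.2 — 2 2/3 stops larger aperture (brighter).
Net change so far: 6 stops brighter. Offset with the shutter speed: 1/60 → 1/80 → 1/100 → 1/125 → 1/160 → 1/200 → 1/250 → 1/320 → 1/400 → 1/500 → 1/640 → 1/800 → 1/1000 → 1/1250 → 1/1600 → 1/2000 → 1/2500 → 1/3200 → 1/4000.

1/4000s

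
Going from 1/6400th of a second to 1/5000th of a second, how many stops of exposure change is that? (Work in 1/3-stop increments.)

1/6400 → 1/5000 — count the steps: 1 third-stops = 1/3 stop.

1/3 stop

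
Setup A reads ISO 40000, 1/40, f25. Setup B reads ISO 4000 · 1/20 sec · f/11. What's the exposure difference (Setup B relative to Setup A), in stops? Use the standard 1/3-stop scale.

Aperture: f/25 → f/22 → f/20 → f/18 → f/16 → f/14 → f/13 → f/11 — 2 1/3 stops wider (brighter).
Shutter speed: 1/40 → 1/30 → 1/25 → 1/20 — 1 stop slower (brighter).
ISO: 40000 → 32000 → 25600 → 20000 → 16000 → 12800 → 10000 → 8000 → 6400 → 5000 → 4000 — 3 1/3 stops lower (darker).
Net: +2 1/3 +1 −3 1/3 = 0 stops.

same exposure (0 stops)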